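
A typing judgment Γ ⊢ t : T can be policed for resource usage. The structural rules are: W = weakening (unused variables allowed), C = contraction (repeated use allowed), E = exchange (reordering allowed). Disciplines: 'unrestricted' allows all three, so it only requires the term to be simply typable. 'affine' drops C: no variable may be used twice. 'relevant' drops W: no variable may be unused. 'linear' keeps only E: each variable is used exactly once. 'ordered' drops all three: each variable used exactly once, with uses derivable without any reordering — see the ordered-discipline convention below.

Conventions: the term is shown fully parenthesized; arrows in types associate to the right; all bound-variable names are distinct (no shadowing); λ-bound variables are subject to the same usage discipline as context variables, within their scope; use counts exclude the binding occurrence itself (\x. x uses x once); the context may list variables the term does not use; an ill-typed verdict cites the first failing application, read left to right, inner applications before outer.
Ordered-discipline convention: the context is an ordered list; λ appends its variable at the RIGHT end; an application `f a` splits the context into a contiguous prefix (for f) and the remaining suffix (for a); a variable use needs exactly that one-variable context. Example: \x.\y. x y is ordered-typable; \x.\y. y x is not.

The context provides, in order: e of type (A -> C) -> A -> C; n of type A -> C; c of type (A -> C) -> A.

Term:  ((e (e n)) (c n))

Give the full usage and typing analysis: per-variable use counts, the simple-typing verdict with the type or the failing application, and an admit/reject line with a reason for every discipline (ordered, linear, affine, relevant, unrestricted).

use counts: e ×2; n ×2; c ×1
left-to-right use order: e, e, n, c, n
typing: the term checks, with type C
ordered: ✗ — repeated use of e ×2, n ×2
linear: ✗ — repeated use of e ×2, n ×2
affine: ✗ — repeated use of e ×2, n ×2
relevant: ✓ — none of e, n, c goes unused
unrestricted: ✓ — typability at C is all that's needed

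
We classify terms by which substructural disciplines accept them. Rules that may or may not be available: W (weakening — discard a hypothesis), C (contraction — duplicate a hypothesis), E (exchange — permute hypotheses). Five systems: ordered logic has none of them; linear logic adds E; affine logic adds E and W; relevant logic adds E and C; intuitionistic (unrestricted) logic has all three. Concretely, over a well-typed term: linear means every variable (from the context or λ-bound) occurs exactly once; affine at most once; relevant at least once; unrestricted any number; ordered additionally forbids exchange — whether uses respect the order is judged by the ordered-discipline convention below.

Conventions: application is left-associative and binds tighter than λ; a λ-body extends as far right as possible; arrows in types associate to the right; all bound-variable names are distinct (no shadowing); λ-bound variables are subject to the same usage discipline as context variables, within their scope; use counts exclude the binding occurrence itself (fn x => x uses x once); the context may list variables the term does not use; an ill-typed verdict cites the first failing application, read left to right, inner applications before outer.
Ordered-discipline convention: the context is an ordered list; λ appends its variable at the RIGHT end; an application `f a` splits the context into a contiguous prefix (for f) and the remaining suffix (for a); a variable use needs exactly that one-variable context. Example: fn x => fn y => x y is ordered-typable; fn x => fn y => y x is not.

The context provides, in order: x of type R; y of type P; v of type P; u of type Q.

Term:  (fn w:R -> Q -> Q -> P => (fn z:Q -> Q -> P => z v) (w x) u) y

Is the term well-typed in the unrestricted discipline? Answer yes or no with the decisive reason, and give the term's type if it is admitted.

no — a type mismatch blocks all five
use counts: x: 1×, y: 1×, v: 1×, u: 1×, w (bound): 1×, z (bound): 1×
use order (left to right): z, v, w, x, u, y
typing: ill-typed: a function awaiting Q gets P
across the five disciplines: ordered ✗; linear ✗; affine ✗; relevant ✗; unrestricted ✗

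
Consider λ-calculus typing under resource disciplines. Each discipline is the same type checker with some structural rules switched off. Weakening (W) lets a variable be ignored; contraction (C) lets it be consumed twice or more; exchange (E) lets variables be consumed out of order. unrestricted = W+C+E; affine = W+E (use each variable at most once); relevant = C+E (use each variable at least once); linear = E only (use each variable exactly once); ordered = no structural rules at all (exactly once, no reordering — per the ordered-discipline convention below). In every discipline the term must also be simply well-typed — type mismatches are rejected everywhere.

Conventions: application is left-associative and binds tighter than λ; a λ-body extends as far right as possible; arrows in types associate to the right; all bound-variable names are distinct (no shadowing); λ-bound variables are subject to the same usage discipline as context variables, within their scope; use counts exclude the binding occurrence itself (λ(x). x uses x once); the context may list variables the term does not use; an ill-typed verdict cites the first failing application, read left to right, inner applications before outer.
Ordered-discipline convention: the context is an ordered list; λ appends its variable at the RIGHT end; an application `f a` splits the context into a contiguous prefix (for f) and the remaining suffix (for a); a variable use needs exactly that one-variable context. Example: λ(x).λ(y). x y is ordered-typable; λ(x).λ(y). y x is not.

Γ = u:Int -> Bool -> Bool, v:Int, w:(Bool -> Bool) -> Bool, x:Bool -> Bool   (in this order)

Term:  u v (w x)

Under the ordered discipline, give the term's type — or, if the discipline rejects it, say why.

term : Bool
counts: u=1; v=1; w=1; x=1
uses in reading order: u, v, w, x
typing: the term checks, with type Bool
all disciplines: ordered ✓, linear ✓, affine ✓, relevant ✓, unrestricted ✓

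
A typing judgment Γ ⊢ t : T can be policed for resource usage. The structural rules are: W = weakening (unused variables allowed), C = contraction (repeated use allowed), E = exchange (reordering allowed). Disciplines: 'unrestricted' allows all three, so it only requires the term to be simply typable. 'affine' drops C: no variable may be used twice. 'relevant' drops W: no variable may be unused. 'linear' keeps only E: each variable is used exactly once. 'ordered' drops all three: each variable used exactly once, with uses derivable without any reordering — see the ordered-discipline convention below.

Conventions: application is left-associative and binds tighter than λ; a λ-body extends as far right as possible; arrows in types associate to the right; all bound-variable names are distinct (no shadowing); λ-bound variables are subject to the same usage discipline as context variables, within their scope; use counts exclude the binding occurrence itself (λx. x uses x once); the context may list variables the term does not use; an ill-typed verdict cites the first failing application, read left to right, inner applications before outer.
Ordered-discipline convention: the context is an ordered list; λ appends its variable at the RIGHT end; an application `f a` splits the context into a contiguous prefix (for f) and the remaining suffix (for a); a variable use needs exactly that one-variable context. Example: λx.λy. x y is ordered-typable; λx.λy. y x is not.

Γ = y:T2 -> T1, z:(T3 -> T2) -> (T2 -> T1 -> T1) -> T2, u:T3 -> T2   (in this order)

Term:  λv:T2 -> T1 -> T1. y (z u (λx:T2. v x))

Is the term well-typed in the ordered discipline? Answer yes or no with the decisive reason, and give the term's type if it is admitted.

yes — y, z, u, v, x once each; derivable with no W/C/E; term : (T2 -> T1 -> T1) -> T1
counts: y=1; z=1; u=1; v [bound]=1; x [bound]=1
uses in reading order: y, z, u, v, x
typing: well-typed at (T2 -> T1 -> T1) -> T1
all disciplines: ordered ✓, linear ✓, affine ✓, relevant ✓, unrestricted ✓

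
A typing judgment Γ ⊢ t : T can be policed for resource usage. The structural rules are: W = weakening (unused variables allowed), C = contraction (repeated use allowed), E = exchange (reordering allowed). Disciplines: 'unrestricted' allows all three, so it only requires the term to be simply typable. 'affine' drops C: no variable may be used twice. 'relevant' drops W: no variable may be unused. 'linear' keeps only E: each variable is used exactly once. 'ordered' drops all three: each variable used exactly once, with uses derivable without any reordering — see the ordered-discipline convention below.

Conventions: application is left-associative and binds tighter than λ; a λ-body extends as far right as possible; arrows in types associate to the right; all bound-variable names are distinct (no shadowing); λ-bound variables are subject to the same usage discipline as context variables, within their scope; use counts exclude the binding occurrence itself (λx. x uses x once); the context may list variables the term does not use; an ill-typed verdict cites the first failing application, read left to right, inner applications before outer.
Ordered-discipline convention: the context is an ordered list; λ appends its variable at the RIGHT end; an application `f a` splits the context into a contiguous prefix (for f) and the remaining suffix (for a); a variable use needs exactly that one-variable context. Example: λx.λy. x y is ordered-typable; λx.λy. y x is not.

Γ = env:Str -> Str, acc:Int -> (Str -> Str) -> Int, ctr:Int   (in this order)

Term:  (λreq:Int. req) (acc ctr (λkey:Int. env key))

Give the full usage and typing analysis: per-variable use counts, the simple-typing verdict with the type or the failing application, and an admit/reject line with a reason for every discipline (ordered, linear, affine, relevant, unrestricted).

counts: env: 1×, acc: 1×, ctr: 1×, req (λ-bound): 1×, key (λ-bound): 1×
use order (left to right): req, acc, ctr, env, key
typing: ill-typed: a function awaiting Str gets Int
ordered ✗ (the type mismatch rejects it)
linear ✗ (not simply typable)
affine ✗ (fails simple typing)
relevant ✗ (a type mismatch blocks all five)
unrestricted ✗ (the type mismatch rejects it)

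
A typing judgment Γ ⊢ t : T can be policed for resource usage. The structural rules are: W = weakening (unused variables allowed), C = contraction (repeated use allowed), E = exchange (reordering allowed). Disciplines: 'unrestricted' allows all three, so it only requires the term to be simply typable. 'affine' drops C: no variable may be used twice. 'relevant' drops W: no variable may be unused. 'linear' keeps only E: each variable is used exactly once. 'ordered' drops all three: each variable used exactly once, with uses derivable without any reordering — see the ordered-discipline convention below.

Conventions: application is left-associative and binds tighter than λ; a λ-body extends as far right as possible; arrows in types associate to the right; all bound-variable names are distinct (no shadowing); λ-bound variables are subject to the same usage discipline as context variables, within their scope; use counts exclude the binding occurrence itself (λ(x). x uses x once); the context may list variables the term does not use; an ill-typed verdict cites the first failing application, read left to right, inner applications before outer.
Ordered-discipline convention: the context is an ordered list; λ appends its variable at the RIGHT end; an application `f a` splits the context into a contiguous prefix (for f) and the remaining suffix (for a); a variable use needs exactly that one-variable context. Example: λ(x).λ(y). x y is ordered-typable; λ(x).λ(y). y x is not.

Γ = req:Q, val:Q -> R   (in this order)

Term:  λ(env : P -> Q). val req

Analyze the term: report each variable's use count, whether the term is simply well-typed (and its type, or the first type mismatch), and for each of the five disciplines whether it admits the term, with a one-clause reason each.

counts: req ×1, val ×1, env [bound] ×0
use order (left to right): val, req
typing: ✓ — (P -> Q) -> R
ordered: ✗ — needs weakening: env unused
linear: ✗ — needs weakening: env unused
affine: ✓ — no duplicate uses among req, val, env
relevant: ✗ — needs weakening: env unused
unrestricted: ✓ — simply typable at (P -> Q) -> R; W, C, E all held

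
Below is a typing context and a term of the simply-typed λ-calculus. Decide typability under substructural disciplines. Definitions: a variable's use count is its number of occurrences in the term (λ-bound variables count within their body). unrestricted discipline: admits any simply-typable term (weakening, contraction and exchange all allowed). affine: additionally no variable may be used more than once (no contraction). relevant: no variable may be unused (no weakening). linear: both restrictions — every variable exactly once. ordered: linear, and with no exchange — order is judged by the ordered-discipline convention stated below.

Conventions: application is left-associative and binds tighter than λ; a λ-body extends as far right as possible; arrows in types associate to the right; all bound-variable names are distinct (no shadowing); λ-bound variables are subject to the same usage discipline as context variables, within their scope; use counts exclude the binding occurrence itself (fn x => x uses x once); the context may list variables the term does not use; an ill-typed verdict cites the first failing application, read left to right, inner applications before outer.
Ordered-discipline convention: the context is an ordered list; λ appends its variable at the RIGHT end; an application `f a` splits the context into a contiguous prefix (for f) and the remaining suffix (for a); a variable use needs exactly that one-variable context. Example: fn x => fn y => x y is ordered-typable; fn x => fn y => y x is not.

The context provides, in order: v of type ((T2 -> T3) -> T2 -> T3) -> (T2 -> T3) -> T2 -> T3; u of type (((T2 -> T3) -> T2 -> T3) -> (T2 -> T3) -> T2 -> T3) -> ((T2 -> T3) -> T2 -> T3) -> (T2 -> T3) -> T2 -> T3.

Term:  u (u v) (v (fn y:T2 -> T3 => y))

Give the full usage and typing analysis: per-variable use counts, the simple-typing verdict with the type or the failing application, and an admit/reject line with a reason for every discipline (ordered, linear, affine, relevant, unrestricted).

use counts: v: 2, u: 2, y [bound]: 1
order of uses: u, u, v, v, y
typing: ✓ — (T2 -> T3) -> T2 -> T3
ordered ✗ (v ×2, u ×2 used more than once (contraction))
linear ✗ (v ×2, u ×2 used more than once (contraction))
affine ✗ (v ×2, u ×2 used more than once (contraction))
relevant ✓ (every one of v, u, y appears)
unrestricted ✓ (well-typed at (T2 -> T3) -> T2 -> T3; no restrictions here)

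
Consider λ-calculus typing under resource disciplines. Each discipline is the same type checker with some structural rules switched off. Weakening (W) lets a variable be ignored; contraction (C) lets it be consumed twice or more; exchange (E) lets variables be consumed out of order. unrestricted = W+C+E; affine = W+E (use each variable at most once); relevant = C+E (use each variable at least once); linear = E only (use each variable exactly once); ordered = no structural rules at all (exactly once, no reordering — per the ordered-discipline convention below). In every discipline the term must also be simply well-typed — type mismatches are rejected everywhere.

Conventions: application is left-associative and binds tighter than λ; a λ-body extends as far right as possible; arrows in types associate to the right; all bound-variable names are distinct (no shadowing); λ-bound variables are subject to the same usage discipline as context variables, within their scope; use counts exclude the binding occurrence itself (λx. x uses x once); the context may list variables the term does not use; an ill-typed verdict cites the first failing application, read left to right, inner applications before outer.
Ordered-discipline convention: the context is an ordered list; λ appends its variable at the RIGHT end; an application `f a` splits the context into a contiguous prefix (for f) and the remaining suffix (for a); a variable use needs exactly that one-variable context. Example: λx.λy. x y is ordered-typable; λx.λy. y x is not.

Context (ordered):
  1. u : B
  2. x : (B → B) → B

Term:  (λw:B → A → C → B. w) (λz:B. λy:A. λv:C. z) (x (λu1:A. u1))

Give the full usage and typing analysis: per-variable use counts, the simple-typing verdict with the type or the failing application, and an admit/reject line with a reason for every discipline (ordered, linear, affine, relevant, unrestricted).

counts: u=0, x=1, w [bound]=1, z [bound]=1, y [bound]=0, v [bound]=0, u1 [bound]=1
left-to-right use order: w, z, x, u1
typing: ill-typed: argument of type A → A where B → B is required
ordered: ✗, not simply typable
linear: ✗, fails simple typing
affine: ✗, a type mismatch blocks all five
relevant: ✗, the type mismatch rejects it
unrestricted: ✗, not simply typable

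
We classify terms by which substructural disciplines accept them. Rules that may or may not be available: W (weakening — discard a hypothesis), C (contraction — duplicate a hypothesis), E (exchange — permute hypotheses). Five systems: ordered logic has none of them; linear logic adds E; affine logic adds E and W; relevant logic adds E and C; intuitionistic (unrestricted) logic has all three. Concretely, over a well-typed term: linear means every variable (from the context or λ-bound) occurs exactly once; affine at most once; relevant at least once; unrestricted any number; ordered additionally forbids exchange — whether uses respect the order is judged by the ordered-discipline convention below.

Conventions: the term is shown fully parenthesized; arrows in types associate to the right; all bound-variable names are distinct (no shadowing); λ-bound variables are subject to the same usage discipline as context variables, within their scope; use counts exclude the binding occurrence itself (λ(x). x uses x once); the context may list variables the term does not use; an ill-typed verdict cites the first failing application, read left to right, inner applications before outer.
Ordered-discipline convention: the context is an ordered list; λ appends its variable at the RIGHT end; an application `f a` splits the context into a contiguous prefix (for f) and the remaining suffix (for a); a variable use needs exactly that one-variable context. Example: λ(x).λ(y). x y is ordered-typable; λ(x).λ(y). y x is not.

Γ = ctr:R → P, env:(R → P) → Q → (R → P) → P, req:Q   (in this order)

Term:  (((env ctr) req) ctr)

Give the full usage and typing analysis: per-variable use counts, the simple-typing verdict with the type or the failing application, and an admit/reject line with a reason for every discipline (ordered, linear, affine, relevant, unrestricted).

usage: ctr: 2×; env: 1×; req: 1×
use order (left to right): env, ctr, req, ctr
typing: well-typed at P
ordered: ✗ — uses contraction: ctr ×2
linear: ✗ — uses contraction: ctr ×2
affine: ✗ — uses contraction: ctr ×2
relevant: ✓ — none of ctr, env, req goes unused
unrestricted: ✓ — typability at P is all that's needed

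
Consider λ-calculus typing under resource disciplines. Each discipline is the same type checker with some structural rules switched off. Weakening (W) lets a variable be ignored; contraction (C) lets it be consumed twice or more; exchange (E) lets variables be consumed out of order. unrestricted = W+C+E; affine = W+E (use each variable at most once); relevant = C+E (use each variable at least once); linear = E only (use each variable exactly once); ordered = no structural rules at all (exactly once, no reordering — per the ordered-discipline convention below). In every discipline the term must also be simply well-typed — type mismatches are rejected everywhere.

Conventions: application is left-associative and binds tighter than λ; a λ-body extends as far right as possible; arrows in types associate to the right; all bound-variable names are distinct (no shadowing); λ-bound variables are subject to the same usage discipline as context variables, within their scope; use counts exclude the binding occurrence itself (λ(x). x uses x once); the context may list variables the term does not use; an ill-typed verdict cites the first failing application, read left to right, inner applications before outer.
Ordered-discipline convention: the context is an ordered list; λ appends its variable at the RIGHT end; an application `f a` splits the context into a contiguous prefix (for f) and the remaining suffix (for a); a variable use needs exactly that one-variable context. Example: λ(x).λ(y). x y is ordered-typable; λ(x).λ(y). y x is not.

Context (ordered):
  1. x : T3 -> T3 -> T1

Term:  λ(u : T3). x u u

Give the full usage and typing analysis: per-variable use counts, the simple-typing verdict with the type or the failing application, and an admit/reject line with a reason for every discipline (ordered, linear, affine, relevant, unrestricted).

use counts: x: 1×, u (bound): 2×
uses in reading order: x, u, u
typing: ✓ — T3 -> T1
ordered: ✗ — u ×2 used more than once (contraction)
linear: ✗ — u ×2 used more than once (contraction)
affine: ✗ — u ×2 used more than once (contraction)
relevant: ✓ — x, u: all used, weakening unneeded
unrestricted: ✓ — well-typed at T3 -> T1; no restrictions here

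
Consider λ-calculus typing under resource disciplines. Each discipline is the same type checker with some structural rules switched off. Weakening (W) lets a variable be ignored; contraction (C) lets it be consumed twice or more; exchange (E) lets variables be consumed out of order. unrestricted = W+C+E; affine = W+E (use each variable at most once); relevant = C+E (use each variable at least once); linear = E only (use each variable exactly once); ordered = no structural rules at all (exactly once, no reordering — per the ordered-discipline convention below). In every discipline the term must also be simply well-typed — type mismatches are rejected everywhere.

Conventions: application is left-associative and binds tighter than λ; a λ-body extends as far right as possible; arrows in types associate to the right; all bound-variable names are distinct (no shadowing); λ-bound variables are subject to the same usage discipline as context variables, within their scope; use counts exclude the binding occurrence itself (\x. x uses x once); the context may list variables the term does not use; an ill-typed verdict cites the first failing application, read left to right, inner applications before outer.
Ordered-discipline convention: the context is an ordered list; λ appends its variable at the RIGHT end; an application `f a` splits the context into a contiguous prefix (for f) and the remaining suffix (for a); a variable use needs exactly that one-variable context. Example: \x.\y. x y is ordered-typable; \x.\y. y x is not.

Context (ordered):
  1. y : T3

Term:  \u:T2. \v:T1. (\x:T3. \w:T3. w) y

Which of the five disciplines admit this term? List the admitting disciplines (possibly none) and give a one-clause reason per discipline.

accepted by: affine, unrestricted
variable uses: y: 1, u [bound]: 0, v [bound]: 0, x [bound]: 0, w [bound]: 1
use order (left to right): w, y
typing: ✓ — T2 → T1 → T3 → T3
ordered: ✗ — needs weakening: u, v, x unused
linear: ✗ — needs weakening: u, v, x unused
affine: ✓ — at most one use each (y, u, v, x, w)
relevant: ✗ — needs weakening: u, v, x unused
unrestricted: ✓ — type-checks (T2 → T1 → T3 → T3) and nothing is barred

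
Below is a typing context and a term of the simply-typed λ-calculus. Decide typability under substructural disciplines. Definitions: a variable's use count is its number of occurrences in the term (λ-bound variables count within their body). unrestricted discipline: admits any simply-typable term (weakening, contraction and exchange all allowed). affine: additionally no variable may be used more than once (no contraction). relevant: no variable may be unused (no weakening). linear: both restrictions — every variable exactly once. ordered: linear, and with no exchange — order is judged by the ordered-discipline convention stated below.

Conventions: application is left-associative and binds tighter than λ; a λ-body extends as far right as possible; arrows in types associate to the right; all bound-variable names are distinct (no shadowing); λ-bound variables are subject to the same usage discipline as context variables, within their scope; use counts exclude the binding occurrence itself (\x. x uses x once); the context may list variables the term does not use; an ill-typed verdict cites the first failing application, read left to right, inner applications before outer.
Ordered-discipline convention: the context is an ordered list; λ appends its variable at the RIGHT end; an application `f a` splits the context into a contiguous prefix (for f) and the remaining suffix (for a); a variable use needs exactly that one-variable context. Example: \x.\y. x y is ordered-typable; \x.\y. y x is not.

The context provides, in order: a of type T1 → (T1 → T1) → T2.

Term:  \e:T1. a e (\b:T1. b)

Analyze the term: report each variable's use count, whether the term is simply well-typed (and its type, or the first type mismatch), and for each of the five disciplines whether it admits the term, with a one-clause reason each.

counts: a=1; e (bound)=1; b (bound)=1
order of uses: a, e, b
typing: well-typed — term : T1 → T2
ordered: ✓ — a, e, b: once each, no exchange needed
linear: ✓ — exactly-once usage across a, e, b
affine: ✓ — none of a, e, b used more than once
relevant: ✓ — a, e, b: all used, weakening unneeded
unrestricted: ✓ — simply typable at T1 → T2; W, C, E all held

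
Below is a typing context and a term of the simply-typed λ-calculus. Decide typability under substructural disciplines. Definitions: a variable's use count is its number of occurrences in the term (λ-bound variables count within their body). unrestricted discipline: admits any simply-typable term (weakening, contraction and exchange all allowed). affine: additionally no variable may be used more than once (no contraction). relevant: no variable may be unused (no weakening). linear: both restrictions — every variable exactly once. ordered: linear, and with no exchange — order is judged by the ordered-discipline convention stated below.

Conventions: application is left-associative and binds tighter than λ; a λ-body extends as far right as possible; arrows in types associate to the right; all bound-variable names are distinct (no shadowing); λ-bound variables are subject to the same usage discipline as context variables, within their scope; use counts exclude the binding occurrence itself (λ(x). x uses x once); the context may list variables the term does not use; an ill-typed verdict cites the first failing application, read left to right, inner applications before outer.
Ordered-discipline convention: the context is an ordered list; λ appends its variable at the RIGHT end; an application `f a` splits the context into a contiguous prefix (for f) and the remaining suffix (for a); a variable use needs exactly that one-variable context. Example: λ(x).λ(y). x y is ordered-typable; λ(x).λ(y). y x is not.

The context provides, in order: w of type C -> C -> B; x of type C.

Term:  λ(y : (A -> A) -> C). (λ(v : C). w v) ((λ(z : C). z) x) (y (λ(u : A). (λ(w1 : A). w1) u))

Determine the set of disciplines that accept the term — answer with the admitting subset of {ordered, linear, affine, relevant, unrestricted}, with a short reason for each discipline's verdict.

accepted by: ordered, linear, affine, relevant, unrestricted
usage: w: 1×, x: 1×, y (λ-bound): 1×, v (λ-bound): 1×, z (λ-bound): 1×, u (λ-bound): 1×, w1 (λ-bound): 1×
uses in reading order: w, v, z, x, y, w1, u
typing: ✓ — ((A -> A) -> C) -> B
ordered: ✓, one use each (w, x, y, v, z, u, w1); ordered split holds
linear: ✓, each of w, x, y, v, z, u, w1 used exactly once
affine: ✓, no duplicate uses among w, x, y, v, z, u, w1
relevant: ✓, w, x, y, v, z, u, w1: all used, weakening unneeded
unrestricted: ✓, typability at ((A -> A) -> C) -> B is all that's needed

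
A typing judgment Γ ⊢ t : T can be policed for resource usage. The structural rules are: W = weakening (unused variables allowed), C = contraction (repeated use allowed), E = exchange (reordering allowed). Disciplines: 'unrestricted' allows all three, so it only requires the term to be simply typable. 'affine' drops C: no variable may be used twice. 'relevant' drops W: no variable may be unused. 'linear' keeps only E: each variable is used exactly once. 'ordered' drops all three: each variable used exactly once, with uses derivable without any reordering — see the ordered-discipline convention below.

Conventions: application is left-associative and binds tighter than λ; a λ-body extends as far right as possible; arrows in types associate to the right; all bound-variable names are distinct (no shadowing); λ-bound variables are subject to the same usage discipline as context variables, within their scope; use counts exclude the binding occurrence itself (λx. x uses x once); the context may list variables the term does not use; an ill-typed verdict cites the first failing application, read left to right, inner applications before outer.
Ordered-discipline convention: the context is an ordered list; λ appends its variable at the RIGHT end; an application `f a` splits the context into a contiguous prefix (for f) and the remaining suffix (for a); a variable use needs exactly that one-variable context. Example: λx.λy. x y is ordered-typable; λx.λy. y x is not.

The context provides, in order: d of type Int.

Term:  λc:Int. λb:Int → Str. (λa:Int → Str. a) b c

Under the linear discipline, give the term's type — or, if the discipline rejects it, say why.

not well-typed under linear — needs weakening: d unused
variable uses: d: 0; c (λ-bound): 1; b (λ-bound): 1; a (λ-bound): 1
uses in reading order: a, b, c
typing: well-typed — term : Int → (Int → Str) → Str
across the five disciplines: ordered ✗, linear ✗, affine ✓, relevant ✗, unrestricted ✓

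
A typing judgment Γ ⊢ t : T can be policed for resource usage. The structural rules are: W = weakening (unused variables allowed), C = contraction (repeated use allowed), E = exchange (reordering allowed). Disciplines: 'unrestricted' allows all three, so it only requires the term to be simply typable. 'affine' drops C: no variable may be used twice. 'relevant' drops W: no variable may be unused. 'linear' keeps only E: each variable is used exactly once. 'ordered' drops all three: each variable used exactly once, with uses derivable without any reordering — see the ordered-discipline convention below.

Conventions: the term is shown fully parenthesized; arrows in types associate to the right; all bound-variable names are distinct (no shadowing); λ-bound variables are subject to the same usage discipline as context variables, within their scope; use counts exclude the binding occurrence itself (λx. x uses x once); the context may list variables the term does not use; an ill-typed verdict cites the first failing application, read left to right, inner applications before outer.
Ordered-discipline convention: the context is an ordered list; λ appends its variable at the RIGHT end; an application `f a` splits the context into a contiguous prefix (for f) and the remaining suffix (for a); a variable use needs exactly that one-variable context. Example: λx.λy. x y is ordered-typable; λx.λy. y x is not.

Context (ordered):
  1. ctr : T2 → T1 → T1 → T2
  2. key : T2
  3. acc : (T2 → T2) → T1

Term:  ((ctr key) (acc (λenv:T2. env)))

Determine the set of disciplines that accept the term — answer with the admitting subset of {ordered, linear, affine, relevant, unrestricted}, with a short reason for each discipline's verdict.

admitting disciplines: ordered, linear, affine, relevant, unrestricted
usage: ctr: 1×; key: 1×; acc: 1×; env [bound]: 1×
left-to-right use order: ctr, key, acc, env
typing: well-typed — term : T1 → T2
ordered: ✓ — ctr, key, acc, env: once each, no exchange needed
linear: ✓ — ctr, key, acc, env: one use apiece
affine: ✓ — ctr, key, acc, env: no repeats, contraction unneeded
relevant: ✓ — at least one use each (ctr, key, acc, env)
unrestricted: ✓ — type-checks (T1 → T2) and nothing is barred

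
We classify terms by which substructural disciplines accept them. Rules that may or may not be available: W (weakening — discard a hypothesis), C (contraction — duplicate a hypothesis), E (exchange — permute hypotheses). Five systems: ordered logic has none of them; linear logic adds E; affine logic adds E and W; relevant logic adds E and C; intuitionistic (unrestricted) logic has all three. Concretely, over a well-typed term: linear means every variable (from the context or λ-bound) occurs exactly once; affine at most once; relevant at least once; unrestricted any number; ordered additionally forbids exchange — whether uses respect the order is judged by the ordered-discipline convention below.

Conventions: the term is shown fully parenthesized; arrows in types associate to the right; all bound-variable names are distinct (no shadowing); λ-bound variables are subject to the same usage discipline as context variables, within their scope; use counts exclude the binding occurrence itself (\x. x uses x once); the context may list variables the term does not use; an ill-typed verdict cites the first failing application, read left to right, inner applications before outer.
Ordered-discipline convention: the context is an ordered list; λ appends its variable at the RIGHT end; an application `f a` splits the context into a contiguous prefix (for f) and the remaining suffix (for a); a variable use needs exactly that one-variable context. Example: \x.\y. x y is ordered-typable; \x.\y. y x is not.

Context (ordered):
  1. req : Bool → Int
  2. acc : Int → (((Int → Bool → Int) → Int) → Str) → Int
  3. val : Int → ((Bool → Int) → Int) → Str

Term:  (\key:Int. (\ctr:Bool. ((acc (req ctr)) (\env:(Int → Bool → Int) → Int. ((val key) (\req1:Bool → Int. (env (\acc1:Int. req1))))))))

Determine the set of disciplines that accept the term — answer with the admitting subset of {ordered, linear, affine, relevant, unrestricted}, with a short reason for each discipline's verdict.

accepted by: affine, unrestricted
variable uses: req=1; acc=1; val=1; key (λ-bound)=1; ctr (λ-bound)=1; env (λ-bound)=1; req1 (λ-bound)=1; acc1 (λ-bound)=0
left-to-right use order: acc, req, ctr, val, key, env, req1
typing: well-typed at Int → Bool → Int
ordered: ✗, acc1 left unused
linear: ✗, acc1 left unused
affine: ✓, none of req, acc, val, key, ctr, env, req1, acc1 used more than once
relevant: ✗, acc1 left unused
unrestricted: ✓, typability at Int → Bool → Int is all that's needed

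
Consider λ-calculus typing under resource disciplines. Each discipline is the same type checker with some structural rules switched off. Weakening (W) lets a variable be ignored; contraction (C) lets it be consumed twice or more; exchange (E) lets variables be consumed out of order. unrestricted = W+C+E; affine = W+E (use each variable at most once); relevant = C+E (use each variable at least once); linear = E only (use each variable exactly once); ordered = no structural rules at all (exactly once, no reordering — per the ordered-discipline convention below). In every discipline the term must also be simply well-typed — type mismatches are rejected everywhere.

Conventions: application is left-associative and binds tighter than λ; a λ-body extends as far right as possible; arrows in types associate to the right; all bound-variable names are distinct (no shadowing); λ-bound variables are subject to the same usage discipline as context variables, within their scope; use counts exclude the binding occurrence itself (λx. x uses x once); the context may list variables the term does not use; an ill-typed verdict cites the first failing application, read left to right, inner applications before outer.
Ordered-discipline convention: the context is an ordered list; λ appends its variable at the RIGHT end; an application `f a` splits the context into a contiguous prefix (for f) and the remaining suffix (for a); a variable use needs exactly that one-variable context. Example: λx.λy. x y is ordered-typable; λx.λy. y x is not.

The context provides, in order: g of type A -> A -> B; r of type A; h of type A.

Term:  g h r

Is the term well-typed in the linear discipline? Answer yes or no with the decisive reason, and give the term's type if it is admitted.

yes — g, r, h: one use apiece; term : B
use counts: g=1; r=1; h=1
order of uses: g, h, r
typing: the term checks, with type B
all disciplines: ordered ✗, linear ✓, affine ✓, relevant ✓, unrestricted ✓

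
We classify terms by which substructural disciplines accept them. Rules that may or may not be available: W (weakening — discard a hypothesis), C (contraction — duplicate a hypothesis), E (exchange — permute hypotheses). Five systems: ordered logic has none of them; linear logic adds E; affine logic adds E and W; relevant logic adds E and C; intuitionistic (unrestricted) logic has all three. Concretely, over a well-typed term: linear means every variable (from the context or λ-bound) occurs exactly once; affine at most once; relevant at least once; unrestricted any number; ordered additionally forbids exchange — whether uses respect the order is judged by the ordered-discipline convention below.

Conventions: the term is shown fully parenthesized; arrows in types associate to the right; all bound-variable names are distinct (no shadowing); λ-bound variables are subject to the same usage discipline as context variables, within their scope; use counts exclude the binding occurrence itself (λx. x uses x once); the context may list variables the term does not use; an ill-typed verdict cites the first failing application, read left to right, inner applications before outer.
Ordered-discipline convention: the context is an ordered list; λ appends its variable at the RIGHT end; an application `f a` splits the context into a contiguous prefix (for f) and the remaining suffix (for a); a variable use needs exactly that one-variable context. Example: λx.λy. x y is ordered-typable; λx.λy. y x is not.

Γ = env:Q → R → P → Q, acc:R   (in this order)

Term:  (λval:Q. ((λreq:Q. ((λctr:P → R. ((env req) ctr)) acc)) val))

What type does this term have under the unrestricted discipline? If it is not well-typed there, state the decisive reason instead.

not well-typed under unrestricted — not simply typable
usage: env=1; acc=1; val [bound]=1; req [bound]=1; ctr [bound]=1
order of uses: env, req, ctr, acc, val
typing: ill-typed: argument of type P → R where R is required
summary: ordered ✗ | linear ✗ | affine ✗ | relevant ✗ | unrestricted ✗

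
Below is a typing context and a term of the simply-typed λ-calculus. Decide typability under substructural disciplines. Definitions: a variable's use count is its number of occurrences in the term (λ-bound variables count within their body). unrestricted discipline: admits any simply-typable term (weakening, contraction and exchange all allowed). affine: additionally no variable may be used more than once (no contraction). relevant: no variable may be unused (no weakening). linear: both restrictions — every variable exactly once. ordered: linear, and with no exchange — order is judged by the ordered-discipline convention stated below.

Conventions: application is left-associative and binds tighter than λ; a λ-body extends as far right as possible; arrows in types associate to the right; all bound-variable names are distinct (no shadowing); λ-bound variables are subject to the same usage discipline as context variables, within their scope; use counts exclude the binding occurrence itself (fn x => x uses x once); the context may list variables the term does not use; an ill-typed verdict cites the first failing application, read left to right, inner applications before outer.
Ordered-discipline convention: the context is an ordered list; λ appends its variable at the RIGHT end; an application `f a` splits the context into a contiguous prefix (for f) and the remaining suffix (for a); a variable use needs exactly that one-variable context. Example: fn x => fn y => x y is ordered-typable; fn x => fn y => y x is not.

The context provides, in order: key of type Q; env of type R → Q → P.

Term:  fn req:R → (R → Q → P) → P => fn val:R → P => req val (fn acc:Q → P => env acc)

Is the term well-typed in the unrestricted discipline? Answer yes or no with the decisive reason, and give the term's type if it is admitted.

no — a type mismatch blocks all five
counts: key: 0; env: 1; req (λ-bound): 1; val (λ-bound): 1; acc (λ-bound): 1
left-to-right use order: req, val, env, acc
typing: ill-typed: argument of type R → P where R is required
summary: ordered ✗ · linear ✗ · affine ✗ · relevant ✗ · unrestricted ✗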